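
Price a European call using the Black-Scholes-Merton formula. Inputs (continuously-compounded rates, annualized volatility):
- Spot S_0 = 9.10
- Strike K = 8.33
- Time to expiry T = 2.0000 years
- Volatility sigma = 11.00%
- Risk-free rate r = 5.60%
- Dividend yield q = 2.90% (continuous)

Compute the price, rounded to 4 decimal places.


d1 = (ln(S/K) + (r - q + 0.5*sigma^2) * T) / (sigma * sqrt(T)) = 0.99323405
d2 = d1 - sigma * sqrt(T) = 0.83767056
exp(-rT) = 0.89404426; exp(-qT) = 0.94364995
C = S_0 * exp(-qT) * N(d1) - K * exp(-rT) * N(d2)
N(d1) = 0.83970205; N(d2) = 0.79889212
C = 9.1000 * 0.94364995 * 0.83970205 - 8.3300 * 0.89404426 * 0.79889212 = 1.2610

Answer: Price = 1.2610


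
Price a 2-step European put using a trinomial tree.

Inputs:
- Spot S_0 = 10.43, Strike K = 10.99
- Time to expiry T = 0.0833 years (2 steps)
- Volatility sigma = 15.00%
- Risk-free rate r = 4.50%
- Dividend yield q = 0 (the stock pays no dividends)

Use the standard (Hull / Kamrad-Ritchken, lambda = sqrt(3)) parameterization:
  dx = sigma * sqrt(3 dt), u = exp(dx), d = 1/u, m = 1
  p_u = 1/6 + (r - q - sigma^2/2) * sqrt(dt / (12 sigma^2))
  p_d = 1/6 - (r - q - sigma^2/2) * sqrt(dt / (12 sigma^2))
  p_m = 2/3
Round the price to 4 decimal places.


dt = T/N = 0.041650; dx = sigma*sqrt(3*dt) = 0.053022
u = exp(dx) = 1.054453; d = 1/u = 0.948359
p_u = 0.179922, p_m = 0.666667, p_d = 0.153411
Discount per step: exp(-r*dt) = 0.998128
Stock lattice S(k, j) with j the centered position index:
  k=0: S(0,+0) = 10.4300
  k=1: S(1,-1) = 9.8914; S(1,+0) = 10.4300; S(1,+1) = 10.9979
  k=2: S(2,-2) = 9.3806; S(2,-1) = 9.8914; S(2,+0) = 10.4300; S(2,+1) = 10.9979; S(2,+2) = 11.5968
Terminal payoffs V(N, j) = max(K - S_T, 0):
  V(2,-2) = 1.609421; V(2,-1) = 1.098618; V(2,+0) = 0.560000; V(2,+1) = 0.000000; V(2,+2) = 0.000000
Backward induction: V(k, j) = exp(-r*dt) * [p_u * V(k+1, j+1) + p_m * V(k+1, j) + p_d * V(k+1, j-1)]
  V(1,-1) = exp(-r*dt) * [p_u*0.560000 + p_m*1.098618 + p_d*1.609421] = 1.078049
  V(1,+0) = exp(-r*dt) * [p_u*0.000000 + p_m*0.560000 + p_d*1.098618] = 0.540859
  V(1,+1) = exp(-r*dt) * [p_u*0.000000 + p_m*0.000000 + p_d*0.560000] = 0.085749
  V(0,+0) = exp(-r*dt) * [p_u*0.085749 + p_m*0.540859 + p_d*1.078049] = 0.540372

Answer: Price = V(0,0) = 0.5404


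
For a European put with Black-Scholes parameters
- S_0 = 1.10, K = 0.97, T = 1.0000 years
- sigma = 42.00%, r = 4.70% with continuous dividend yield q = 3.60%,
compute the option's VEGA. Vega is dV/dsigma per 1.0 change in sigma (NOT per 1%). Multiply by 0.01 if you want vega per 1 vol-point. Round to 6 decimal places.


Answer: Vega = 0.366747

Derivation:
d1 = 0.5356413983; d2 = 0.1156413983
phi(d1) = 0.3456272534; exp(-qT) = 0.9646402935; exp(-rT) = 0.9540873976
Vega = S * exp(-qT) * phi(d1) * sqrt(T) = 1.1000 * 0.9646402935 * 0.3456272534 * 1.0000000000 = 0.366747


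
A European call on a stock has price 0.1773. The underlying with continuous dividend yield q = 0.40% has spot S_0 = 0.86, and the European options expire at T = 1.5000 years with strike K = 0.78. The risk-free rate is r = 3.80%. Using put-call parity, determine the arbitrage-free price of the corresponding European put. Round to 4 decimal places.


Put-call parity: C - P = S_0 * exp(-qT) - K * exp(-rT).
S_0 * exp(-qT) = 0.8600 * 0.99401796 = 0.85485545
K * exp(-rT) = 0.7800 * 0.94459407 = 0.73678337
P = C - S*exp(-qT) + K*exp(-rT)
P = 0.1773 - 0.85485545 + 0.73678337 = 0.0592

Answer: Put price = 0.0592


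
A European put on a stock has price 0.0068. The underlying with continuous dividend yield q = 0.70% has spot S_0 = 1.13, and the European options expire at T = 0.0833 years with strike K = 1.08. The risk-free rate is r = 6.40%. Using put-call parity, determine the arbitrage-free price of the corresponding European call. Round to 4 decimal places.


Answer: Call price = 0.0619

Derivation:
Put-call parity: C - P = S_0 * exp(-qT) - K * exp(-rT).
S_0 * exp(-qT) = 1.1300 * 0.99941707 = 1.12934129
K * exp(-rT) = 1.0800 * 0.99468299 = 1.07425762
C = P + S*exp(-qT) - K*exp(-rT)
C = 0.0068 + 1.12934129 - 1.07425762 = 0.0619


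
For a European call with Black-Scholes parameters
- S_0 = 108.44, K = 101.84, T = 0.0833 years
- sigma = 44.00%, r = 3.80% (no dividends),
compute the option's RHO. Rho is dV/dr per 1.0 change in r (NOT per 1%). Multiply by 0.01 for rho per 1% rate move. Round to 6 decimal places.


d1 = 0.5828958713; d2 = 0.4559042180
phi(d1) = 0.3366126785; exp(-qT) = 1.0000000000; exp(-rT) = 0.9968396046
N(d2) = 0.6757705719
Rho = K*T*exp(-rT)*N(d2) = 101.8400 * 0.0833 * 0.9968396046 * 0.6757705719 = 5.714628

Answer: Rho = 5.714628


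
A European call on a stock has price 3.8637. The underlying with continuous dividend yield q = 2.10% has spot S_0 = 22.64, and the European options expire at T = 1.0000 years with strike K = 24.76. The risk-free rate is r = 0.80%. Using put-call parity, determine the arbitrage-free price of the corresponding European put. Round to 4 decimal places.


Put-call parity: C - P = S_0 * exp(-qT) - K * exp(-rT).
S_0 * exp(-qT) = 22.6400 * 0.97921896 = 22.16951736
K * exp(-rT) = 24.7600 * 0.99203191 = 24.56271021
P = C - S*exp(-qT) + K*exp(-rT)
P = 3.8637 - 22.16951736 + 24.56271021 = 6.2569

Answer: Put price = 6.2569


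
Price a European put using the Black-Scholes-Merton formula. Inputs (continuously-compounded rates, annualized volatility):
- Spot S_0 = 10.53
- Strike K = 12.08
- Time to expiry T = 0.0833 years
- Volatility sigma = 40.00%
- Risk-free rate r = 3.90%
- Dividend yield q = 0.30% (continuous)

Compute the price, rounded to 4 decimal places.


Answer: Price = 1.5919

Derivation:
d1 = (ln(S/K) + (r - q + 0.5*sigma^2) * T) / (sigma * sqrt(T)) = -1.10578979
d2 = d1 - sigma * sqrt(T) = -1.22123674
exp(-rT) = 0.99675657; exp(-qT) = 0.99975013
P = K * exp(-rT) * N(-d2) - S_0 * exp(-qT) * N(-d1)
N(-d1) = 0.86559124; N(-d2) = 0.88900180
P = 12.0800 * 0.99675657 * 0.88900180 - 10.5300 * 0.99975013 * 0.86559124 = 1.5919


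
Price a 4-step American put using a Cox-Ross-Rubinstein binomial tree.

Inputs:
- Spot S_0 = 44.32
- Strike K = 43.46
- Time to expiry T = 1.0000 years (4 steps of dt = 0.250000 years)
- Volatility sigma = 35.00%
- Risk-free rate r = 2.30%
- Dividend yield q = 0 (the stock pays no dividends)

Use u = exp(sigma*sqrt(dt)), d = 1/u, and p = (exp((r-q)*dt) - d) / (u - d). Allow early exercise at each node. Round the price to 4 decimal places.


dt = T/N = 0.250000
u = exp(sigma*sqrt(dt)) = 1.191246; d = 1/u = 0.839457
p = (exp((r-q)*dt) - d) / (u - d) = 0.472753
Discount per step: exp(-r*dt) = 0.994266
Stock lattice S(k, i) with i counting down-moves:
  k=0: S(0,0) = 44.3200
  k=1: S(1,0) = 52.7960; S(1,1) = 37.2047
  k=2: S(2,0) = 62.8931; S(2,1) = 44.3200; S(2,2) = 31.2318
  k=3: S(3,0) = 74.9211; S(3,1) = 52.7960; S(3,2) = 37.2047; S(3,3) = 26.2177
  k=4: S(4,0) = 89.2495; S(4,1) = 62.8931; S(4,2) = 44.3200; S(4,3) = 31.2318; S(4,4) = 22.0087
Terminal payoffs V(N, i) = max(K - S_T, 0):
  V(4,0) = 0.000000; V(4,1) = 0.000000; V(4,2) = 0.000000; V(4,3) = 12.228224; V(4,4) = 21.451339
Backward induction: V(k, i) = exp(-r*dt) * [p * V(k+1, i) + (1-p) * V(k+1, i+1)]; then take max(V_cont, immediate exercise) for American.
  V(3,0) = exp(-r*dt) * [p*0.000000 + (1-p)*0.000000] = 0.000000; exercise = 0.000000; V(3,0) = max -> 0.000000
  V(3,1) = exp(-r*dt) * [p*0.000000 + (1-p)*0.000000] = 0.000000; exercise = 0.000000; V(3,1) = max -> 0.000000
  V(3,2) = exp(-r*dt) * [p*0.000000 + (1-p)*12.228224] = 6.410324; exercise = 6.255265; V(3,2) = max -> 6.410324
  V(3,3) = exp(-r*dt) * [p*12.228224 + (1-p)*21.451339] = 16.993088; exercise = 17.242266; V(3,3) = max -> 17.242266
  V(2,0) = exp(-r*dt) * [p*0.000000 + (1-p)*0.000000] = 0.000000; exercise = 0.000000; V(2,0) = max -> 0.000000
  V(2,1) = exp(-r*dt) * [p*0.000000 + (1-p)*6.410324] = 3.360443; exercise = 0.000000; V(2,1) = max -> 3.360443
  V(2,2) = exp(-r*dt) * [p*6.410324 + (1-p)*17.242266] = 12.051930; exercise = 12.228224; V(2,2) = max -> 12.228224
  V(1,0) = exp(-r*dt) * [p*0.000000 + (1-p)*3.360443] = 1.761624; exercise = 0.000000; V(1,0) = max -> 1.761624
  V(1,1) = exp(-r*dt) * [p*3.360443 + (1-p)*12.228224] = 7.989876; exercise = 6.255265; V(1,1) = max -> 7.989876
  V(0,0) = exp(-r*dt) * [p*1.761624 + (1-p)*7.989876] = 5.016520; exercise = 0.000000; V(0,0) = max -> 5.016520

Answer: Price = V(0,0) = 5.0165


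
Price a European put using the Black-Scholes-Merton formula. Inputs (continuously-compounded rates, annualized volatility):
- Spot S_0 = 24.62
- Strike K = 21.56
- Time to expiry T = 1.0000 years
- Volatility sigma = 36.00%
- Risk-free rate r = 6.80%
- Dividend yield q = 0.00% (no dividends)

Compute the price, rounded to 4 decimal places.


d1 = (ln(S/K) + (r - q + 0.5*sigma^2) * T) / (sigma * sqrt(T)) = 0.73755382
d2 = d1 - sigma * sqrt(T) = 0.37755382
exp(-rT) = 0.93426047; exp(-qT) = 1.00000000
P = K * exp(-rT) * N(-d2) - S_0 * exp(-qT) * N(-d1)
N(-d1) = 0.23039281; N(-d2) = 0.35288104
P = 21.5600 * 0.93426047 * 0.35288104 - 24.6200 * 1.00000000 * 0.23039281 = 1.4357

Answer: Price = 1.4357


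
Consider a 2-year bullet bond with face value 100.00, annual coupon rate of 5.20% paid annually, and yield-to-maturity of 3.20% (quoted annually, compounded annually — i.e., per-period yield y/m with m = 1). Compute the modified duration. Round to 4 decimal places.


Answer: Modified duration = 1.8910

Derivation:
Coupon per period c = face * coupon_rate / m = 5.200000
Periods per year m = 1; per-period yield y/m = 0.032000
Number of cashflows N = 2
Cashflows (t years, CF_t, discount factor 1/(1+y/m)^(m*t), PV):
  t = 1.0000: CF_t = 5.200000, DF = 0.968992, PV = 5.038760
  t = 2.0000: CF_t = 105.200000, DF = 0.938946, PV = 98.777117
Price P = sum_t PV_t = 103.815876
First compute Macaulay numerator sum_t t * PV_t:
  t * PV_t at t = 1.0000: 5.038760
  t * PV_t at t = 2.0000: 197.554234
Macaulay duration D = 202.592993 / 103.815876 = 1.951464
Modified duration = D / (1 + y/m) = 1.951464 / (1 + 0.032000) = 1.890954


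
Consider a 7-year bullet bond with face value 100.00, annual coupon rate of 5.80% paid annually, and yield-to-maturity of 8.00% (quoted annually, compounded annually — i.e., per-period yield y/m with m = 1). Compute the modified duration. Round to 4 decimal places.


Coupon per period c = face * coupon_rate / m = 5.800000
Periods per year m = 1; per-period yield y/m = 0.080000
Number of cashflows N = 7
Cashflows (t years, CF_t, discount factor 1/(1+y/m)^(m*t), PV):
  t = 1.0000: CF_t = 5.800000, DF = 0.925926, PV = 5.370370
  t = 2.0000: CF_t = 5.800000, DF = 0.857339, PV = 4.972565
  t = 3.0000: CF_t = 5.800000, DF = 0.793832, PV = 4.604227
  t = 4.0000: CF_t = 5.800000, DF = 0.735030, PV = 4.263173
  t = 5.0000: CF_t = 5.800000, DF = 0.680583, PV = 3.947383
  t = 6.0000: CF_t = 5.800000, DF = 0.630170, PV = 3.654984
  t = 7.0000: CF_t = 105.800000, DF = 0.583490, PV = 61.733284
Price P = sum_t PV_t = 88.545986
First compute Macaulay numerator sum_t t * PV_t:
  t * PV_t at t = 1.0000: 5.370370
  t * PV_t at t = 2.0000: 9.945130
  t * PV_t at t = 3.0000: 13.812681
  t * PV_t at t = 4.0000: 17.052693
  t * PV_t at t = 5.0000: 19.736913
  t * PV_t at t = 6.0000: 21.929903
  t * PV_t at t = 7.0000: 432.132987
Macaulay duration D = 519.980677 / 88.545986 = 5.872436
Modified duration = D / (1 + y/m) = 5.872436 / (1 + 0.080000) = 5.437441

Answer: Modified duration = 5.4374


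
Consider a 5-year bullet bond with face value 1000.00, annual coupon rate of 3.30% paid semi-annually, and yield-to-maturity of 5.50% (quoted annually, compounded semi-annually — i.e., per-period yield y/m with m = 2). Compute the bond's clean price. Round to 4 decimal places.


Answer: Price = 904.9592

Derivation:
Coupon per period c = face * coupon_rate / m = 16.500000
Periods per year m = 2; per-period yield y/m = 0.027500
Number of cashflows N = 10
Cashflows (t years, CF_t, discount factor 1/(1+y/m)^(m*t), PV):
  t = 0.5000: CF_t = 16.500000, DF = 0.973236, PV = 16.058394
  t = 1.0000: CF_t = 16.500000, DF = 0.947188, PV = 15.628607
  t = 1.5000: CF_t = 16.500000, DF = 0.921838, PV = 15.210324
  t = 2.0000: CF_t = 16.500000, DF = 0.897166, PV = 14.803235
  t = 2.5000: CF_t = 16.500000, DF = 0.873154, PV = 14.407041
  t = 3.0000: CF_t = 16.500000, DF = 0.849785, PV = 14.021451
  t = 3.5000: CF_t = 16.500000, DF = 0.827041, PV = 13.646181
  t = 4.0000: CF_t = 16.500000, DF = 0.804906, PV = 13.280955
  t = 4.5000: CF_t = 16.500000, DF = 0.783364, PV = 12.925503
  t = 5.0000: CF_t = 1016.500000, DF = 0.762398, PV = 774.977471
Price P = sum_t PV_t = 904.959162


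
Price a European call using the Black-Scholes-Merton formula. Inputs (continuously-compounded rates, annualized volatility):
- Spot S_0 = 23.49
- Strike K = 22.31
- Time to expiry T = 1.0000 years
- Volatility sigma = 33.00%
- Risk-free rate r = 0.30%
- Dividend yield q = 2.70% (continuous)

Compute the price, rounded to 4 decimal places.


d1 = (ln(S/K) + (r - q + 0.5*sigma^2) * T) / (sigma * sqrt(T)) = 0.24845391
d2 = d1 - sigma * sqrt(T) = -0.08154609
exp(-rT) = 0.99700450; exp(-qT) = 0.97336124
C = S_0 * exp(-qT) * N(d1) - K * exp(-rT) * N(d2)
N(d1) = 0.59810839; N(d2) = 0.46750384
C = 23.4900 * 0.97336124 * 0.59810839 - 22.3100 * 0.99700450 * 0.46750384 = 3.2765

Answer: Price = 3.2765


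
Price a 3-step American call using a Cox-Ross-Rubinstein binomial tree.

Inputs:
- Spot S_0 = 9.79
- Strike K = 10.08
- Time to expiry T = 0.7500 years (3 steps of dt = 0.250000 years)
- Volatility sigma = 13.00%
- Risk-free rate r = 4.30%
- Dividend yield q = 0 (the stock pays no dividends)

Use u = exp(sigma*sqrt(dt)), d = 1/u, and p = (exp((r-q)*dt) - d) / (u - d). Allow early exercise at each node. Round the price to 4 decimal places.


dt = T/N = 0.250000
u = exp(sigma*sqrt(dt)) = 1.067159; d = 1/u = 0.937067
p = (exp((r-q)*dt) - d) / (u - d) = 0.566836
Discount per step: exp(-r*dt) = 0.989308
Stock lattice S(k, i) with i counting down-moves:
  k=0: S(0,0) = 9.7900
  k=1: S(1,0) = 10.4475; S(1,1) = 9.1739
  k=2: S(2,0) = 11.1491; S(2,1) = 9.7900; S(2,2) = 8.5966
  k=3: S(3,0) = 11.8979; S(3,1) = 10.4475; S(3,2) = 9.1739; S(3,3) = 8.0556
Terminal payoffs V(N, i) = max(S_T - K, 0):
  V(3,0) = 1.817895; V(3,1) = 0.367487; V(3,2) = 0.000000; V(3,3) = 0.000000
Backward induction: V(k, i) = exp(-r*dt) * [p * V(k+1, i) + (1-p) * V(k+1, i+1)]; then take max(V_cont, immediate exercise) for American.
  V(2,0) = exp(-r*dt) * [p*1.817895 + (1-p)*0.367487] = 1.176910; exercise = 1.069130; V(2,0) = max -> 1.176910
  V(2,1) = exp(-r*dt) * [p*0.367487 + (1-p)*0.000000] = 0.206077; exercise = 0.000000; V(2,1) = max -> 0.206077
  V(2,2) = exp(-r*dt) * [p*0.000000 + (1-p)*0.000000] = 0.000000; exercise = 0.000000; V(2,2) = max -> 0.000000
  V(1,0) = exp(-r*dt) * [p*1.176910 + (1-p)*0.206077] = 0.748292; exercise = 0.367487; V(1,0) = max -> 0.748292
  V(1,1) = exp(-r*dt) * [p*0.206077 + (1-p)*0.000000] = 0.115563; exercise = 0.000000; V(1,1) = max -> 0.115563
  V(0,0) = exp(-r*dt) * [p*0.748292 + (1-p)*0.115563] = 0.469146; exercise = 0.000000; V(0,0) = max -> 0.469146

Answer: Price = V(0,0) = 0.4691


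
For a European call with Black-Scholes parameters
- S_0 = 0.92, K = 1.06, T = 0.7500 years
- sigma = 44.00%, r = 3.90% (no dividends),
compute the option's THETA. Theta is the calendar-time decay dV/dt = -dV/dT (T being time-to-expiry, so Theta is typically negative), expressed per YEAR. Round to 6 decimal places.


Answer: Theta = -0.105323

Derivation:
d1 = -0.1044492693; d2 = -0.4855004469
phi(d1) = 0.3967720446; exp(-qT) = 1.0000000000; exp(-rT) = 0.9711736407
Theta = -S*exp(-qT)*phi(d1)*sigma/(2*sqrt(T)) - r*K*exp(-rT)*N(d2) + q*S*exp(-qT)*N(d1)
N(d1) = 0.4584064126; N(d2) = 0.3136606979; sqrt(T) = 0.8660254038
Term 1 = -0.9200 * 1.0000000000 * 0.3967720446 * 0.4400 / (2 * 0.8660254038) = -0.0927301456
Term 2 = -0.0390 * 1.0600 * 0.9711736407 * 0.3136606979 = -0.0125929495
Term 3 = 0 (no dividend yield, q = 0)
Theta = -0.0927301456 + (-0.0125929495) + (0.0000000000) = -0.105323


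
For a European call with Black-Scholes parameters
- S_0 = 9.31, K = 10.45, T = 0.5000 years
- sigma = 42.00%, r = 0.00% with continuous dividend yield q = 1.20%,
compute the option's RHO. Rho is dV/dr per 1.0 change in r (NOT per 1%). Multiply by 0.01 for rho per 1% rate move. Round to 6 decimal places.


d1 = -0.2606627497; d2 = -0.5576475978
phi(d1) = 0.3856168312; exp(-qT) = 0.9940179641; exp(-rT) = 1.0000000000
N(d2) = 0.2885425236
Rho = K*T*exp(-rT)*N(d2) = 10.4500 * 0.5000 * 1.0000000000 * 0.2885425236 = 1.507635

Answer: Rho = 1.507635


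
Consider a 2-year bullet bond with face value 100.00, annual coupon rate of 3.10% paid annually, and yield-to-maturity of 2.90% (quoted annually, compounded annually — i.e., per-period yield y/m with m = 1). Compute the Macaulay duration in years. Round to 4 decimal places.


Coupon per period c = face * coupon_rate / m = 3.100000
Periods per year m = 1; per-period yield y/m = 0.029000
Number of cashflows N = 2
Cashflows (t years, CF_t, discount factor 1/(1+y/m)^(m*t), PV):
  t = 1.0000: CF_t = 3.100000, DF = 0.971817, PV = 3.012634
  t = 2.0000: CF_t = 103.100000, DF = 0.944429, PV = 97.370616
Price P = sum_t PV_t = 100.383249
Macaulay numerator sum_t t * PV_t:
  t * PV_t at t = 1.0000: 3.012634
  t * PV_t at t = 2.0000: 194.741231
Macaulay duration D = (sum_t t * PV_t) / P = 197.753865 / 100.383249 = 1.969989

Answer: Macaulay duration = 1.9700 years


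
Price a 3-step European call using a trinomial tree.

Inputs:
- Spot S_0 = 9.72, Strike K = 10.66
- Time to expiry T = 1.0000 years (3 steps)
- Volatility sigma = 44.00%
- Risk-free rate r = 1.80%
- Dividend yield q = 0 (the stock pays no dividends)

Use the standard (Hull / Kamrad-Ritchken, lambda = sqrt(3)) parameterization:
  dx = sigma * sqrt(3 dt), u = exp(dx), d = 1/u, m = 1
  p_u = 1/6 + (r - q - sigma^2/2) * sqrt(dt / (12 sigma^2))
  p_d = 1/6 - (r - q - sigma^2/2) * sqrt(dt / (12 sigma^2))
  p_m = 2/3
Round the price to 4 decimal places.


dt = T/N = 0.333333; dx = sigma*sqrt(3*dt) = 0.440000
u = exp(dx) = 1.552707; d = 1/u = 0.644036
p_u = 0.136818, p_m = 0.666667, p_d = 0.196515
Discount per step: exp(-r*dt) = 0.994018
Stock lattice S(k, j) with j the centered position index:
  k=0: S(0,+0) = 9.7200
  k=1: S(1,-1) = 6.2600; S(1,+0) = 9.7200; S(1,+1) = 15.0923
  k=2: S(2,-2) = 4.0317; S(2,-1) = 6.2600; S(2,+0) = 9.7200; S(2,+1) = 15.0923; S(2,+2) = 23.4339
  k=3: S(3,-3) = 2.5966; S(3,-2) = 4.0317; S(3,-1) = 6.2600; S(3,+0) = 9.7200; S(3,+1) = 15.0923; S(3,+2) = 23.4339; S(3,+3) = 36.3861
Terminal payoffs V(N, j) = max(S_T - K, 0):
  V(3,-3) = 0.000000; V(3,-2) = 0.000000; V(3,-1) = 0.000000; V(3,+0) = 0.000000; V(3,+1) = 4.432314; V(3,+2) = 12.773945; V(3,+3) = 25.726056
Backward induction: V(k, j) = exp(-r*dt) * [p_u * V(k+1, j+1) + p_m * V(k+1, j) + p_d * V(k+1, j-1)]
  V(2,-2) = exp(-r*dt) * [p_u*0.000000 + p_m*0.000000 + p_d*0.000000] = 0.000000
  V(2,-1) = exp(-r*dt) * [p_u*0.000000 + p_m*0.000000 + p_d*0.000000] = 0.000000
  V(2,+0) = exp(-r*dt) * [p_u*4.432314 + p_m*0.000000 + p_d*0.000000] = 0.602794
  V(2,+1) = exp(-r*dt) * [p_u*12.773945 + p_m*4.432314 + p_d*0.000000] = 4.674453
  V(2,+2) = exp(-r*dt) * [p_u*25.726056 + p_m*12.773945 + p_d*4.432314] = 12.829564
  V(1,-1) = exp(-r*dt) * [p_u*0.602794 + p_m*0.000000 + p_d*0.000000] = 0.081980
  V(1,+0) = exp(-r*dt) * [p_u*4.674453 + p_m*0.602794 + p_d*0.000000] = 1.035183
  V(1,+1) = exp(-r*dt) * [p_u*12.829564 + p_m*4.674453 + p_d*0.602794] = 4.960227
  V(0,+0) = exp(-r*dt) * [p_u*4.960227 + p_m*1.035183 + p_d*0.081980] = 1.376597

Answer: Price = V(0,0) = 1.3766


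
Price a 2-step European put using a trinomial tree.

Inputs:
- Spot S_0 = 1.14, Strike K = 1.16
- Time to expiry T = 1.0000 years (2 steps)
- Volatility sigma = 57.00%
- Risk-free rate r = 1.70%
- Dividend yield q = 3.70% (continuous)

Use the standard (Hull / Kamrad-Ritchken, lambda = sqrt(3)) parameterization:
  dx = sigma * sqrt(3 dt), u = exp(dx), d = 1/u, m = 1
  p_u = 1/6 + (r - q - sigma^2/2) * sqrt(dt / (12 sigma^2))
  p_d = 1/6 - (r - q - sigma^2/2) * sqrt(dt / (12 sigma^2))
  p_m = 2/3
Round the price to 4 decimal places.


Answer: Price = V(0,0) = 0.2364

Derivation:
dt = T/N = 0.500000; dx = sigma*sqrt(3*dt) = 0.698105
u = exp(dx) = 2.009939; d = 1/u = 0.497527
p_u = 0.101329, p_m = 0.666667, p_d = 0.232004
Discount per step: exp(-r*dt) = 0.991536
Stock lattice S(k, j) with j the centered position index:
  k=0: S(0,+0) = 1.1400
  k=1: S(1,-1) = 0.5672; S(1,+0) = 1.1400; S(1,+1) = 2.2913
  k=2: S(2,-2) = 0.2822; S(2,-1) = 0.5672; S(2,+0) = 1.1400; S(2,+1) = 2.2913; S(2,+2) = 4.6054
Terminal payoffs V(N, j) = max(K - S_T, 0):
  V(2,-2) = 0.877812; V(2,-1) = 0.592819; V(2,+0) = 0.020000; V(2,+1) = 0.000000; V(2,+2) = 0.000000
Backward induction: V(k, j) = exp(-r*dt) * [p_u * V(k+1, j+1) + p_m * V(k+1, j) + p_d * V(k+1, j-1)]
  V(1,-1) = exp(-r*dt) * [p_u*0.020000 + p_m*0.592819 + p_d*0.877812] = 0.595809
  V(1,+0) = exp(-r*dt) * [p_u*0.000000 + p_m*0.020000 + p_d*0.592819] = 0.149593
  V(1,+1) = exp(-r*dt) * [p_u*0.000000 + p_m*0.000000 + p_d*0.020000] = 0.004601
  V(0,+0) = exp(-r*dt) * [p_u*0.004601 + p_m*0.149593 + p_d*0.595809] = 0.236407


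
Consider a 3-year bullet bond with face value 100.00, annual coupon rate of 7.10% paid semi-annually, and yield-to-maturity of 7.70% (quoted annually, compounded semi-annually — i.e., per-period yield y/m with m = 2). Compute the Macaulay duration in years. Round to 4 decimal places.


Coupon per period c = face * coupon_rate / m = 3.550000
Periods per year m = 2; per-period yield y/m = 0.038500
Number of cashflows N = 6
Cashflows (t years, CF_t, discount factor 1/(1+y/m)^(m*t), PV):
  t = 0.5000: CF_t = 3.550000, DF = 0.962927, PV = 3.418392
  t = 1.0000: CF_t = 3.550000, DF = 0.927229, PV = 3.291663
  t = 1.5000: CF_t = 3.550000, DF = 0.892854, PV = 3.169632
  t = 2.0000: CF_t = 3.550000, DF = 0.859754, PV = 3.052125
  t = 2.5000: CF_t = 3.550000, DF = 0.827880, PV = 2.938975
  t = 3.0000: CF_t = 103.550000, DF = 0.797188, PV = 82.548863
Price P = sum_t PV_t = 98.419650
Macaulay numerator sum_t t * PV_t:
  t * PV_t at t = 0.5000: 1.709196
  t * PV_t at t = 1.0000: 3.291663
  t * PV_t at t = 1.5000: 4.754448
  t * PV_t at t = 2.0000: 6.104250
  t * PV_t at t = 2.5000: 7.347437
  t * PV_t at t = 3.0000: 247.646590
Macaulay duration D = (sum_t t * PV_t) / P = 270.853584 / 98.419650 = 2.752028

Answer: Macaulay duration = 2.7520 years


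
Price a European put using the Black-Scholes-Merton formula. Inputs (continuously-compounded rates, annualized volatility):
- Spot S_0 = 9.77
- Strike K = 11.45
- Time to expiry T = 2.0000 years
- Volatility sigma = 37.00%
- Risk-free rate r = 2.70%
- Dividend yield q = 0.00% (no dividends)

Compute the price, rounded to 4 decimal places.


d1 = (ln(S/K) + (r - q + 0.5*sigma^2) * T) / (sigma * sqrt(T)) = 0.06158850
d2 = d1 - sigma * sqrt(T) = -0.46167052
exp(-rT) = 0.94743211; exp(-qT) = 1.00000000
P = K * exp(-rT) * N(-d2) - S_0 * exp(-qT) * N(-d1)
N(-d1) = 0.47544527; N(-d2) = 0.67784119
P = 11.4500 * 0.94743211 * 0.67784119 - 9.7700 * 1.00000000 * 0.47544527 = 2.7082

Answer: Price = 2.7082


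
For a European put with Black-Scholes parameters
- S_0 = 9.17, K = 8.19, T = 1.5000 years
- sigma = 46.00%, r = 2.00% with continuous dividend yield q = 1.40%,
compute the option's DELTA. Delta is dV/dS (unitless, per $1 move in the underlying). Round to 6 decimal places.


d1 = 0.4982819279; d2 = -0.0651007130
phi(d1) = 0.3523673735; exp(-qT) = 0.9792189646; exp(-rT) = 0.9704455335
N(-d1) = 0.3091426719
Delta = -exp(-qT) * N(-d1) = -0.9792189646 * 0.3091426719 = -0.302718

Answer: Delta = -0.302718


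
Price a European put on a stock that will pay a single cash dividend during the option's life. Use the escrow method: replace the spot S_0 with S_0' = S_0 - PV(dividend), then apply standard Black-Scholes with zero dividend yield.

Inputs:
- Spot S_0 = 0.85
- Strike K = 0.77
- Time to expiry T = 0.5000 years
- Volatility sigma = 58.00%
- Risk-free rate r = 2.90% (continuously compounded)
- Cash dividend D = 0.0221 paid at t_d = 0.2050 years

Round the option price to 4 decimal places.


PV(D) = D * exp(-r * t_d) = 0.0221 * 0.99407264 = 0.02196901
S_0' = S_0 - PV(D) = 0.8500 - 0.02196901 = 0.82803099
d1 = (ln(S_0'/K) + (r + sigma^2/2)*T) / (sigma*sqrt(T)) = 0.41758330
d2 = d1 - sigma*sqrt(T) = 0.00746137
exp(-rT) = 0.98560462
N(-d1) = 0.33812590; N(-d2) = 0.49702337
P = K * exp(-rT) * N(-d2) - S_0' * N(-d1) = 0.7700 * 0.98560462 * 0.49702337 - 0.82803099 * 0.33812590 = 0.0972

Answer: Price = 0.0972


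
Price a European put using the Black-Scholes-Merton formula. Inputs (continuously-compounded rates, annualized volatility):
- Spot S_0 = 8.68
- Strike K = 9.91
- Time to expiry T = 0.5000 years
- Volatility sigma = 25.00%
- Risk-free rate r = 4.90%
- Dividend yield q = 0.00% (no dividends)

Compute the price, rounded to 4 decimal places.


Answer: Price = 1.2579

Derivation:
d1 = (ln(S/K) + (r - q + 0.5*sigma^2) * T) / (sigma * sqrt(T)) = -0.52268100
d2 = d1 - sigma * sqrt(T) = -0.69945769
exp(-rT) = 0.97579769; exp(-qT) = 1.00000000
P = K * exp(-rT) * N(-d2) - S_0 * exp(-qT) * N(-d1)
N(-d1) = 0.69940187; N(-d2) = 0.75786698
P = 9.9100 * 0.97579769 * 0.75786698 - 8.6800 * 1.00000000 * 0.69940187 = 1.2579


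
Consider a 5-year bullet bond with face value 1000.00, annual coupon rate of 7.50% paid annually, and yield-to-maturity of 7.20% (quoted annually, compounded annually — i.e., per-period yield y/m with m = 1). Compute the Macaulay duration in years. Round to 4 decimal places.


Answer: Macaulay duration = 4.3537 years

Derivation:
Coupon per period c = face * coupon_rate / m = 75.000000
Periods per year m = 1; per-period yield y/m = 0.072000
Number of cashflows N = 5
Cashflows (t years, CF_t, discount factor 1/(1+y/m)^(m*t), PV):
  t = 1.0000: CF_t = 75.000000, DF = 0.932836, PV = 69.962687
  t = 2.0000: CF_t = 75.000000, DF = 0.870183, PV = 65.263700
  t = 3.0000: CF_t = 75.000000, DF = 0.811738, PV = 60.880317
  t = 4.0000: CF_t = 75.000000, DF = 0.757218, PV = 56.791341
  t = 5.0000: CF_t = 1075.000000, DF = 0.706360, PV = 759.336957
Price P = sum_t PV_t = 1012.235002
Macaulay numerator sum_t t * PV_t:
  t * PV_t at t = 1.0000: 69.962687
  t * PV_t at t = 2.0000: 130.527400
  t * PV_t at t = 3.0000: 182.640952
  t * PV_t at t = 4.0000: 227.165363
  t * PV_t at t = 5.0000: 3796.684784
Macaulay duration D = (sum_t t * PV_t) / P = 4406.981186 / 1012.235002 = 4.353713


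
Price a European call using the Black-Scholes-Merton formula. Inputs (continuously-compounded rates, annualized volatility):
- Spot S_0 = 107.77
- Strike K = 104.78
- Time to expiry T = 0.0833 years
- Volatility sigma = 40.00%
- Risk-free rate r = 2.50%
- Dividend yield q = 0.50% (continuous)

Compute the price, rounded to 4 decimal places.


Answer: Price = 6.6292

Derivation:
d1 = (ln(S/K) + (r - q + 0.5*sigma^2) * T) / (sigma * sqrt(T)) = 0.31587158
d2 = d1 - sigma * sqrt(T) = 0.20042462
exp(-rT) = 0.99791967; exp(-qT) = 0.99958359
C = S_0 * exp(-qT) * N(d1) - K * exp(-rT) * N(d2)
N(d1) = 0.62395001; N(d2) = 0.57942575
C = 107.7700 * 0.99958359 * 0.62395001 - 104.7800 * 0.99791967 * 0.57942575 = 6.6292


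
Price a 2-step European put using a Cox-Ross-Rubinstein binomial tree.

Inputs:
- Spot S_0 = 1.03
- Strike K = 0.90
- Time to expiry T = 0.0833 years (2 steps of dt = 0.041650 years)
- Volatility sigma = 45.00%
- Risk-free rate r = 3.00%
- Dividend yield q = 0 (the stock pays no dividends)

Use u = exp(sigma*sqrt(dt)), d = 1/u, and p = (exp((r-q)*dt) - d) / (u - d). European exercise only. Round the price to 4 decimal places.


Answer: Price = V(0,0) = 0.0114

Derivation:
dt = T/N = 0.041650
u = exp(sigma*sqrt(dt)) = 1.096187; d = 1/u = 0.912253
p = (exp((r-q)*dt) - d) / (u - d) = 0.483854
Discount per step: exp(-r*dt) = 0.998751
Stock lattice S(k, i) with i counting down-moves:
  k=0: S(0,0) = 1.0300
  k=1: S(1,0) = 1.1291; S(1,1) = 0.9396
  k=2: S(2,0) = 1.2377; S(2,1) = 1.0300; S(2,2) = 0.8572
Terminal payoffs V(N, i) = max(K - S_T, 0):
  V(2,0) = 0.000000; V(2,1) = 0.000000; V(2,2) = 0.042828
Backward induction: V(k, i) = exp(-r*dt) * [p * V(k+1, i) + (1-p) * V(k+1, i+1)].
  V(1,0) = exp(-r*dt) * [p*0.000000 + (1-p)*0.000000] = 0.000000
  V(1,1) = exp(-r*dt) * [p*0.000000 + (1-p)*0.042828] = 0.022078
  V(0,0) = exp(-r*dt) * [p*0.000000 + (1-p)*0.022078] = 0.011381


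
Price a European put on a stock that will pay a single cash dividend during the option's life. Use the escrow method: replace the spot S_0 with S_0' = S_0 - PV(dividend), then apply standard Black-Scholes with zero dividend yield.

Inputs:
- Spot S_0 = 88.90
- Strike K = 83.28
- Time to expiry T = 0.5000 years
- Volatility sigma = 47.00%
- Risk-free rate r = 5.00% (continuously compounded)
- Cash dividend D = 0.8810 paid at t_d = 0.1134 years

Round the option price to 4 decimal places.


PV(D) = D * exp(-r * t_d) = 0.8810 * 0.99434604 = 0.87601886
S_0' = S_0 - PV(D) = 88.9000 - 0.87601886 = 88.02398114
d1 = (ln(S_0'/K) + (r + sigma^2/2)*T) / (sigma*sqrt(T)) = 0.40809349
d2 = d1 - sigma*sqrt(T) = 0.07575330
exp(-rT) = 0.97530991
N(-d1) = 0.34160252; N(-d2) = 0.46980769
P = K * exp(-rT) * N(-d2) - S_0' * N(-d1) = 83.2800 * 0.97530991 * 0.46980769 - 88.02398114 * 0.34160252 = 8.0904

Answer: Price = 8.0904


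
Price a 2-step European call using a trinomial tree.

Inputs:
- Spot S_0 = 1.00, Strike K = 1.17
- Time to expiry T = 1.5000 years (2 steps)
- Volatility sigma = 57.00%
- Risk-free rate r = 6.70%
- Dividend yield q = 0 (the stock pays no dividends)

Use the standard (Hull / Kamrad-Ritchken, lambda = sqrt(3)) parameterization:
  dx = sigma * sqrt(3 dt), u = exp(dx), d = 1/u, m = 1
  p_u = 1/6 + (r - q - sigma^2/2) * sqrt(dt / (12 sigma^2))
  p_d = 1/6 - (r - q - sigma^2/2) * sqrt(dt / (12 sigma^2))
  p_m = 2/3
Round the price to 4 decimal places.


Answer: Price = V(0,0) = 0.2392

Derivation:
dt = T/N = 0.750000; dx = sigma*sqrt(3*dt) = 0.855000
u = exp(dx) = 2.351374; d = 1/u = 0.425283
p_u = 0.124803, p_m = 0.666667, p_d = 0.208531
Discount per step: exp(-r*dt) = 0.950992
Stock lattice S(k, j) with j the centered position index:
  k=0: S(0,+0) = 1.0000
  k=1: S(1,-1) = 0.4253; S(1,+0) = 1.0000; S(1,+1) = 2.3514
  k=2: S(2,-2) = 0.1809; S(2,-1) = 0.4253; S(2,+0) = 1.0000; S(2,+1) = 2.3514; S(2,+2) = 5.5290
Terminal payoffs V(N, j) = max(S_T - K, 0):
  V(2,-2) = 0.000000; V(2,-1) = 0.000000; V(2,+0) = 0.000000; V(2,+1) = 1.181374; V(2,+2) = 4.358961
Backward induction: V(k, j) = exp(-r*dt) * [p_u * V(k+1, j+1) + p_m * V(k+1, j) + p_d * V(k+1, j-1)]
  V(1,-1) = exp(-r*dt) * [p_u*0.000000 + p_m*0.000000 + p_d*0.000000] = 0.000000
  V(1,+0) = exp(-r*dt) * [p_u*1.181374 + p_m*0.000000 + p_d*0.000000] = 0.140213
  V(1,+1) = exp(-r*dt) * [p_u*4.358961 + p_m*1.181374 + p_d*0.000000] = 1.266334
  V(0,+0) = exp(-r*dt) * [p_u*1.266334 + p_m*0.140213 + p_d*0.000000] = 0.239191


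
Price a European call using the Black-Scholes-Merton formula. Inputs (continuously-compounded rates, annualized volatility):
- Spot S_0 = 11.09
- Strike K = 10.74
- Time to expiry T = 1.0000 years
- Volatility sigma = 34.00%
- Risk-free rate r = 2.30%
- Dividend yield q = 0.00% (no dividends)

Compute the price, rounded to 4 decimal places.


Answer: Price = 1.7729

Derivation:
d1 = (ln(S/K) + (r - q + 0.5*sigma^2) * T) / (sigma * sqrt(T)) = 0.33196680
d2 = d1 - sigma * sqrt(T) = -0.00803320
exp(-rT) = 0.97726248; exp(-qT) = 1.00000000
C = S_0 * exp(-qT) * N(d1) - K * exp(-rT) * N(d2)
N(d1) = 0.63004284; N(d2) = 0.49679525
C = 11.0900 * 1.00000000 * 0.63004284 - 10.7400 * 0.97726248 * 0.49679525 = 1.7729


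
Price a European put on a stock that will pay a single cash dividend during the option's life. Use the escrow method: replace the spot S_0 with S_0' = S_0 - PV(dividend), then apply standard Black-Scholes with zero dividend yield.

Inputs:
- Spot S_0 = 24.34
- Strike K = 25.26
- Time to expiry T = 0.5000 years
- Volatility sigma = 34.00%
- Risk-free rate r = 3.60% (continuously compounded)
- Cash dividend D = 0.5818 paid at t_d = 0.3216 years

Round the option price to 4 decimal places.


Answer: Price = 2.8830

Derivation:
PV(D) = D * exp(-r * t_d) = 0.5818 * 0.98848916 = 0.57510299
S_0' = S_0 - PV(D) = 24.3400 - 0.57510299 = 23.76489701
d1 = (ln(S_0'/K) + (r + sigma^2/2)*T) / (sigma*sqrt(T)) = -0.05870043
d2 = d1 - sigma*sqrt(T) = -0.29911674
exp(-rT) = 0.98216103
N(-d1) = 0.52340464; N(-d2) = 0.61757451
P = K * exp(-rT) * N(-d2) - S_0' * N(-d1) = 25.2600 * 0.98216103 * 0.61757451 - 23.76489701 * 0.52340464 = 2.8830


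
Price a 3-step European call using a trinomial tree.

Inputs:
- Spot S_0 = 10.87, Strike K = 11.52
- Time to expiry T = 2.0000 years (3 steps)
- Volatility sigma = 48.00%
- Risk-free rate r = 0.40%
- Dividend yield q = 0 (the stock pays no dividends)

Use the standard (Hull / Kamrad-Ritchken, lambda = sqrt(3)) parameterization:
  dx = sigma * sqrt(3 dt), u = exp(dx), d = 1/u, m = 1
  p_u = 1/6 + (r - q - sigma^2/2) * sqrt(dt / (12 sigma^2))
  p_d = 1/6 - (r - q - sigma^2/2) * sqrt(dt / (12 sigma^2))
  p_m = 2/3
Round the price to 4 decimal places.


Answer: Price = V(0,0) = 2.4169

Derivation:
dt = T/N = 0.666667; dx = sigma*sqrt(3*dt) = 0.678823
u = exp(dx) = 1.971555; d = 1/u = 0.507214
p_u = 0.112062, p_m = 0.666667, p_d = 0.221271
Discount per step: exp(-r*dt) = 0.997337
Stock lattice S(k, j) with j the centered position index:
  k=0: S(0,+0) = 10.8700
  k=1: S(1,-1) = 5.5134; S(1,+0) = 10.8700; S(1,+1) = 21.4308
  k=2: S(2,-2) = 2.7965; S(2,-1) = 5.5134; S(2,+0) = 10.8700; S(2,+1) = 21.4308; S(2,+2) = 42.2520
  k=3: S(3,-3) = 1.4184; S(3,-2) = 2.7965; S(3,-1) = 5.5134; S(3,+0) = 10.8700; S(3,+1) = 21.4308; S(3,+2) = 42.2520; S(3,+3) = 83.3021
Terminal payoffs V(N, j) = max(S_T - K, 0):
  V(3,-3) = 0.000000; V(3,-2) = 0.000000; V(3,-1) = 0.000000; V(3,+0) = 0.000000; V(3,+1) = 9.910802; V(3,+2) = 30.732001; V(3,+3) = 71.782139
Backward induction: V(k, j) = exp(-r*dt) * [p_u * V(k+1, j+1) + p_m * V(k+1, j) + p_d * V(k+1, j-1)]
  V(2,-2) = exp(-r*dt) * [p_u*0.000000 + p_m*0.000000 + p_d*0.000000] = 0.000000
  V(2,-1) = exp(-r*dt) * [p_u*0.000000 + p_m*0.000000 + p_d*0.000000] = 0.000000
  V(2,+0) = exp(-r*dt) * [p_u*9.910802 + p_m*0.000000 + p_d*0.000000] = 1.107670
  V(2,+1) = exp(-r*dt) * [p_u*30.732001 + p_m*9.910802 + p_d*0.000000] = 10.024333
  V(2,+2) = exp(-r*dt) * [p_u*71.782139 + p_m*30.732001 + p_d*9.910802] = 30.643222
  V(1,-1) = exp(-r*dt) * [p_u*1.107670 + p_m*0.000000 + p_d*0.000000] = 0.123797
  V(1,+0) = exp(-r*dt) * [p_u*10.024333 + p_m*1.107670 + p_d*0.000000] = 1.856838
  V(1,+1) = exp(-r*dt) * [p_u*30.643222 + p_m*10.024333 + p_d*1.107670] = 10.334339
  V(0,+0) = exp(-r*dt) * [p_u*10.334339 + p_m*1.856838 + p_d*0.123797] = 2.416921


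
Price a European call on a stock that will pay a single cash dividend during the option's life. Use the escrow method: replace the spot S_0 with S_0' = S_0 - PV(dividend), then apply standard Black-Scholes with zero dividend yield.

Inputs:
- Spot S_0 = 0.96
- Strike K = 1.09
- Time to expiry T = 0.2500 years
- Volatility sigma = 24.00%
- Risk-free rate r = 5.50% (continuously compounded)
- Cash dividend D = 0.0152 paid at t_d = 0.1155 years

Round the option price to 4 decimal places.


PV(D) = D * exp(-r * t_d) = 0.0152 * 0.99366763 = 0.01510375
S_0' = S_0 - PV(D) = 0.9600 - 0.01510375 = 0.94489625
d1 = (ln(S_0'/K) + (r + sigma^2/2)*T) / (sigma*sqrt(T)) = -1.01589867
d2 = d1 - sigma*sqrt(T) = -1.13589867
exp(-rT) = 0.98634410
N(d1) = 0.15483882; N(d2) = 0.12799949
C = S_0' * N(d1) - K * exp(-rT) * N(d2) = 0.94489625 * 0.15483882 - 1.0900 * 0.98634410 * 0.12799949 = 0.0087

Answer: Price = 0.0087


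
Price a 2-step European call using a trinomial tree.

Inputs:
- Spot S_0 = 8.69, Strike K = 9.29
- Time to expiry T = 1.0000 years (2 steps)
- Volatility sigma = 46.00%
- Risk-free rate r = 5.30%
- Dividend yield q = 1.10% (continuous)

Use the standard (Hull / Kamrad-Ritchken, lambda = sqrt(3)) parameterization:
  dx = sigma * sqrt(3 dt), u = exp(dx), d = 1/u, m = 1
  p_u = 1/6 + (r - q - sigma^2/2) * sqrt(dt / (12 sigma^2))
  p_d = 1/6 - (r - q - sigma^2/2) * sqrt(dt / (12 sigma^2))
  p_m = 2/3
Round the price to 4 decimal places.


dt = T/N = 0.500000; dx = sigma*sqrt(3*dt) = 0.563383
u = exp(dx) = 1.756604; d = 1/u = 0.569280
p_u = 0.138356, p_m = 0.666667, p_d = 0.194978
Discount per step: exp(-r*dt) = 0.973848
Stock lattice S(k, j) with j the centered position index:
  k=0: S(0,+0) = 8.6900
  k=1: S(1,-1) = 4.9470; S(1,+0) = 8.6900; S(1,+1) = 15.2649
  k=2: S(2,-2) = 2.8163; S(2,-1) = 4.9470; S(2,+0) = 8.6900; S(2,+1) = 15.2649; S(2,+2) = 26.8144
Terminal payoffs V(N, j) = max(S_T - K, 0):
  V(2,-2) = 0.000000; V(2,-1) = 0.000000; V(2,+0) = 0.000000; V(2,+1) = 5.974892; V(2,+2) = 17.524378
Backward induction: V(k, j) = exp(-r*dt) * [p_u * V(k+1, j+1) + p_m * V(k+1, j) + p_d * V(k+1, j-1)]
  V(1,-1) = exp(-r*dt) * [p_u*0.000000 + p_m*0.000000 + p_d*0.000000] = 0.000000
  V(1,+0) = exp(-r*dt) * [p_u*5.974892 + p_m*0.000000 + p_d*0.000000] = 0.805041
  V(1,+1) = exp(-r*dt) * [p_u*17.524378 + p_m*5.974892 + p_d*0.000000] = 6.240278
  V(0,+0) = exp(-r*dt) * [p_u*6.240278 + p_m*0.805041 + p_d*0.000000] = 1.363456

Answer: Price = V(0,0) = 1.3635


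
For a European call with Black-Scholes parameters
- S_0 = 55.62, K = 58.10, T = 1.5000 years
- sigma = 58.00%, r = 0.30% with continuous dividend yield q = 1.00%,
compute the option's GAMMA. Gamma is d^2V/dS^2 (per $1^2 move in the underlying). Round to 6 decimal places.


d1 = 0.2789844723; d2 = -0.4313675531
phi(d1) = 0.3837151874; exp(-qT) = 0.9851119396; exp(-rT) = 0.9955101098
Gamma = exp(-qT) * phi(d1) / (S * sigma * sqrt(T)) = 0.9851119396 * 0.3837151874 / (55.6200 * 0.5800 * 1.2247448714) = 0.009567

Answer: Gamma = 0.009567


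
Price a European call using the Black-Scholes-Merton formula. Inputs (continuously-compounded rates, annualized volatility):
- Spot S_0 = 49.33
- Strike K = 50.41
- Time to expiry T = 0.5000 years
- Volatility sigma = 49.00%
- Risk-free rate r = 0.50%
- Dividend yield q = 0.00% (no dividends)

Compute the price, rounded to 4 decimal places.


Answer: Price = 6.3837

Derivation:
d1 = (ln(S/K) + (r - q + 0.5*sigma^2) * T) / (sigma * sqrt(T)) = 0.11795074
d2 = d1 - sigma * sqrt(T) = -0.22853158
exp(-rT) = 0.99750312; exp(-qT) = 1.00000000
C = S_0 * exp(-qT) * N(d1) - K * exp(-rT) * N(d2)
N(d1) = 0.54694666; N(d2) = 0.40961650
C = 49.3300 * 1.00000000 * 0.54694666 - 50.4100 * 0.99750312 * 0.40961650 = 6.3837


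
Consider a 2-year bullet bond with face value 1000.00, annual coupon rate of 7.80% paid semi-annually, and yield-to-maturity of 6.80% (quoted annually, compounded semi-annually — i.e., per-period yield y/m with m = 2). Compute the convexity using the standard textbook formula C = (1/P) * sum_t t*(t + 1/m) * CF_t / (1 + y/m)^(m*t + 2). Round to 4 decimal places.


Answer: Convexity = 4.3387

Derivation:
Coupon per period c = face * coupon_rate / m = 39.000000
Periods per year m = 2; per-period yield y/m = 0.034000
Number of cashflows N = 4
Cashflows (t years, CF_t, discount factor 1/(1+y/m)^(m*t), PV):
  t = 0.5000: CF_t = 39.000000, DF = 0.967118, PV = 37.717602
  t = 1.0000: CF_t = 39.000000, DF = 0.935317, PV = 36.477371
  t = 1.5000: CF_t = 39.000000, DF = 0.904562, PV = 35.277922
  t = 2.0000: CF_t = 1039.000000, DF = 0.874818, PV = 908.936184
Price P = sum_t PV_t = 1018.409078
Convexity numerator sum_t t*(t + 1/m) * CF_t / (1+y/m)^(m*t + 2):
  t = 0.5000: term = 17.638961
  t = 1.0000: term = 51.176869
  t = 1.5000: term = 98.988141
  t = 2.0000: term = 4250.718247
Convexity = (1/P) * sum = 4418.522218 / 1018.409078 = 4.338652


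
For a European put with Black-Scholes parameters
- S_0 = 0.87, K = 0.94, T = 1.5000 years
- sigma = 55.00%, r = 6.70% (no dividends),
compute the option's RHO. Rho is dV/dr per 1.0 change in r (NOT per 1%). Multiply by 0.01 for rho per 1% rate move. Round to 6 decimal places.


d1 = 0.3711174944; d2 = -0.3024921848
phi(d1) = 0.3723940800; exp(-qT) = 1.0000000000; exp(-rT) = 0.9043851124
N(-d2) = 0.6188615549
Rho = -K*T*exp(-rT)*N(-d2) = -0.9400 * 1.5000 * 0.9043851124 * 0.6188615549 = -0.789162

Answer: Rho = -0.789162


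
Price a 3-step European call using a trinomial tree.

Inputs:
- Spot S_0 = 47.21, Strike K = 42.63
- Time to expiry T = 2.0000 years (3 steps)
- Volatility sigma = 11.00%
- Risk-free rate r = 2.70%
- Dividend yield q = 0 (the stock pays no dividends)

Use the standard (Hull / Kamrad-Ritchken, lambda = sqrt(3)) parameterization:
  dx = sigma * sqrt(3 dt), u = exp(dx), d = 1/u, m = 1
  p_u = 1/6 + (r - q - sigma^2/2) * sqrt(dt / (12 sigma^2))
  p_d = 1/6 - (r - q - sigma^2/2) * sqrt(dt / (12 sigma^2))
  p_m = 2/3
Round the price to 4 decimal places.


dt = T/N = 0.666667; dx = sigma*sqrt(3*dt) = 0.155563
u = exp(dx) = 1.168316; d = 1/u = 0.855933
p_u = 0.211557, p_m = 0.666667, p_d = 0.121776
Discount per step: exp(-r*dt) = 0.982161
Stock lattice S(k, j) with j the centered position index:
  k=0: S(0,+0) = 47.2100
  k=1: S(1,-1) = 40.4086; S(1,+0) = 47.2100; S(1,+1) = 55.1562
  k=2: S(2,-2) = 34.5870; S(2,-1) = 40.4086; S(2,+0) = 47.2100; S(2,+1) = 55.1562; S(2,+2) = 64.4399
  k=3: S(3,-3) = 29.6042; S(3,-2) = 34.5870; S(3,-1) = 40.4086; S(3,+0) = 47.2100; S(3,+1) = 55.1562; S(3,+2) = 64.4399; S(3,+3) = 75.2862
Terminal payoffs V(N, j) = max(S_T - K, 0):
  V(3,-3) = 0.000000; V(3,-2) = 0.000000; V(3,-1) = 0.000000; V(3,+0) = 4.580000; V(3,+1) = 12.526204; V(3,+2) = 21.809881; V(3,+3) = 32.656152
Backward induction: V(k, j) = exp(-r*dt) * [p_u * V(k+1, j+1) + p_m * V(k+1, j) + p_d * V(k+1, j-1)]
  V(2,-2) = exp(-r*dt) * [p_u*0.000000 + p_m*0.000000 + p_d*0.000000] = 0.000000
  V(2,-1) = exp(-r*dt) * [p_u*4.580000 + p_m*0.000000 + p_d*0.000000] = 0.951647
  V(2,+0) = exp(-r*dt) * [p_u*12.526204 + p_m*4.580000 + p_d*0.000000] = 5.601601
  V(2,+1) = exp(-r*dt) * [p_u*21.809881 + p_m*12.526204 + p_d*4.580000] = 13.281346
  V(2,+2) = exp(-r*dt) * [p_u*32.656152 + p_m*21.809881 + p_d*12.526204] = 22.564127
  V(1,-1) = exp(-r*dt) * [p_u*5.601601 + p_m*0.951647 + p_d*0.000000] = 1.787033
  V(1,+0) = exp(-r*dt) * [p_u*13.281346 + p_m*5.601601 + p_d*0.951647] = 6.541245
  V(1,+1) = exp(-r*dt) * [p_u*22.564127 + p_m*13.281346 + p_d*5.601601] = 14.054701
  V(0,+0) = exp(-r*dt) * [p_u*14.054701 + p_m*6.541245 + p_d*1.787033] = 7.417105

Answer: Price = V(0,0) = 7.4171
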